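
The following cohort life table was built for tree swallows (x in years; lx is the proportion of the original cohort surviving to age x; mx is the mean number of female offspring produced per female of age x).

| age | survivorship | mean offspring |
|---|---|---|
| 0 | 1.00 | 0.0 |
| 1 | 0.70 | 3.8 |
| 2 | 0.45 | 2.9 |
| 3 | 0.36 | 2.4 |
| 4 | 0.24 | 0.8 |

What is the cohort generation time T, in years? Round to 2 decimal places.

lx·mx: 0, 2.66, 1.305, 0.864, 0.192 → R0 = 5.021
x·lx·mx: 0, 2.66, 2.61, 2.592, 0.768 → Σ = 8.63
T = 8.63 / 5.021 = 1.718781… → 1.72

1.72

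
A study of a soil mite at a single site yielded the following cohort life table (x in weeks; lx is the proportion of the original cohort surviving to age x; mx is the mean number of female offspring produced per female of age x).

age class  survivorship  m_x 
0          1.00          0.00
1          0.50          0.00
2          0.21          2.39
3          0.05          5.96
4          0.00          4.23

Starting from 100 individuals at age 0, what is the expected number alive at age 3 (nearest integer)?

5

Expected survivors = N0 · l_3 = 100 × 0.05 = 5 → 5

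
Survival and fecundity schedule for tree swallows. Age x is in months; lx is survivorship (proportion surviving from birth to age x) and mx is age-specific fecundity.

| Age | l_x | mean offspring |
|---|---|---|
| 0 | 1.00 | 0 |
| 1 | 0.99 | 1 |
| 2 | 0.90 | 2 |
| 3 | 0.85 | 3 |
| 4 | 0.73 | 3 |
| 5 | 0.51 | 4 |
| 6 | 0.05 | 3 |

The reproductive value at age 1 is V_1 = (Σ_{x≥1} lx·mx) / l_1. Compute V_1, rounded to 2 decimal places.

lx·mx for x ≥ 1: 0.99, 1.8, 2.55, 2.19, 2.04, 0.15 → sum = 9.72
V_1 = 9.72 / l_1 = 9.72 / 0.99 = 9.818182… → 9.82

9.82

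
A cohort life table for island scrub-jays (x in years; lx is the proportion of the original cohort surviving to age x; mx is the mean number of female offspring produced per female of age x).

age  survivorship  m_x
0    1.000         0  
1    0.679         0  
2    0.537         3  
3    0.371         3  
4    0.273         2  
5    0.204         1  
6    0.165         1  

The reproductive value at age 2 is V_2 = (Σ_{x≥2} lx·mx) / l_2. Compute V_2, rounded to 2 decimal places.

lx·mx for x ≥ 2: 1.611, 1.113, 0.546, 0.204, 0.165 → sum = 3.639
V_2 = 3.639 / l_2 = 3.639 / 0.537 = 6.776536… → 6.78

6.78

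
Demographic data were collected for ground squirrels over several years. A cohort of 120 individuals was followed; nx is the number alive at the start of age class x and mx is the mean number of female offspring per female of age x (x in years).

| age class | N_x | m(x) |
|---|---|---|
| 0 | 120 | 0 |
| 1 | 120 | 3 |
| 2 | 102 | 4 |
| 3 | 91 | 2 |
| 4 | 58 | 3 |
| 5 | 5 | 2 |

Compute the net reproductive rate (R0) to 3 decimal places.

9.450

lx = nx/n0 = nx/120: 1, 1, 0.85, 0.75833…, 0.48333…, 0.04167…
lx·mx by age: 0, 3, 3.4, 1.516667…, 1.45…, 0.083333…
R0 = Σ lx·mx = 9.45… → 9.450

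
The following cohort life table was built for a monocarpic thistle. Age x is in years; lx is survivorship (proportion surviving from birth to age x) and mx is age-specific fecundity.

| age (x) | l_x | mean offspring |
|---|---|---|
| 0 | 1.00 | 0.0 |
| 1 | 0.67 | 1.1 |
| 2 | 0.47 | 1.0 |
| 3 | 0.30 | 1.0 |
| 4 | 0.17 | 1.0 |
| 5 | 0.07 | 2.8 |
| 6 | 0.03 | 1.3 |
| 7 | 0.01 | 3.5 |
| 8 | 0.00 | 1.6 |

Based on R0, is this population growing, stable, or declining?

R0 = Σ lx·mx = 0 + 0.737 + 0.47 + 0.3 + 0.17 + 0.196 + 0.039 + 0.035 + 0 = 1.947
R0 > 1, so the population is growing.

growing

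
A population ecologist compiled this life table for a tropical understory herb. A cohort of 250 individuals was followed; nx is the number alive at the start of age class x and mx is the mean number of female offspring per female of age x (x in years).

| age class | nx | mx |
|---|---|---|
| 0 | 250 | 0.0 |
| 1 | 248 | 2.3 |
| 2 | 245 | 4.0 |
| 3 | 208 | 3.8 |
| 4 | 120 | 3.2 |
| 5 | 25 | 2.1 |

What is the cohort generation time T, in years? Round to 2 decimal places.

2.41

lx = nx/n0 = nx/250: 1, 0.992, 0.98, 0.832, 0.48, 0.1
lx·mx: 0, 2.2816, 3.92, 3.1616, 1.536, 0.21 → R0 = 11.1092
x·lx·mx: 0, 2.2816, 7.84, 9.4848, 6.144, 1.05 → Σ = 26.8004
T = 26.8004 / 11.1092 = 2.412451… → 2.41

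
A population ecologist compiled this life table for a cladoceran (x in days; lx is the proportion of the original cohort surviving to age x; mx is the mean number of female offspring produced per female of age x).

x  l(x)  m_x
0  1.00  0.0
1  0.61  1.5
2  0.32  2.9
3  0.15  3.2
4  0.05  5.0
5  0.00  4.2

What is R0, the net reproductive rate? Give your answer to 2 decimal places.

2.57

lx·mx by age: 0, 0.915, 0.928, 0.48, 0.25, 0
R0 = Σ lx·mx = 2.573 → 2.57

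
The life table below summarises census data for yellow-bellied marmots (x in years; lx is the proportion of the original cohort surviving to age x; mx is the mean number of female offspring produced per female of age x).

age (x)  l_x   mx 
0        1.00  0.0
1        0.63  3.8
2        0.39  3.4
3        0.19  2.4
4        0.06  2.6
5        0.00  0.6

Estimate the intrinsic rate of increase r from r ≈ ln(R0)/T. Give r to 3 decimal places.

0.902

R0 = Σ lx·mx = 0 + 2.394 + 1.326 + 0.456 + 0.156 + 0 = 4.332
Σ x·lx·mx = 7.038; T = 7.038/4.332 = 1.62465…
r ≈ ln(R0)/T = ln(4.332)/1.62465… = 0.90236… → 0.902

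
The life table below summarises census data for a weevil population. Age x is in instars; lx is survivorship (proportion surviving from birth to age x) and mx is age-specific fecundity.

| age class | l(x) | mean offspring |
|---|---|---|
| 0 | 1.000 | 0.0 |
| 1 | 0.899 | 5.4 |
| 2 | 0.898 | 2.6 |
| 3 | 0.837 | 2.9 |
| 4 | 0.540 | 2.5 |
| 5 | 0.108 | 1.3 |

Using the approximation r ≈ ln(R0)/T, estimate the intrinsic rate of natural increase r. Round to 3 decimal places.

R0 = Σ lx·mx = 0 + 4.8546 + 2.3348 + 2.4273 + 1.35 + 0.1404 = 11.1071
Σ x·lx·mx = 22.9081; T = 22.9081/11.1071 = 2.06247…
r ≈ ln(R0)/T = ln(11.1071)/2.06247… = 1.16733… → 1.167

1.167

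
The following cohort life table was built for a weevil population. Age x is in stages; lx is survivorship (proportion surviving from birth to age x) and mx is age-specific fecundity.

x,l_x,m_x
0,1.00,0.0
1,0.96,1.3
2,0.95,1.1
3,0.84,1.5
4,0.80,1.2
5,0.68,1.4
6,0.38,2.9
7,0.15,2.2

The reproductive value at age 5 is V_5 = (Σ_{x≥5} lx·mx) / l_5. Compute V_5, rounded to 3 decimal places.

3.506

lx·mx for x ≥ 5: 0.952, 1.102, 0.33 → sum = 2.384
V_5 = 2.384 / l_5 = 2.384 / 0.68 = 3.505882… → 3.506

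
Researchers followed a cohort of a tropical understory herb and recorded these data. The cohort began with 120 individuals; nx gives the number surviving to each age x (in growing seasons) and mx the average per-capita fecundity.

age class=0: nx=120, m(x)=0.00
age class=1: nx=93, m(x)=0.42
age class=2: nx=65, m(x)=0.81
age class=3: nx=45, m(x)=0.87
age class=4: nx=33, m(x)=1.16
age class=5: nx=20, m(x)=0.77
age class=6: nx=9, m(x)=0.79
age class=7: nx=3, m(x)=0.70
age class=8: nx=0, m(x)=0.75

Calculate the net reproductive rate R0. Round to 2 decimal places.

lx = nx/n0 = nx/120: 1, 0.775, 0.54167…, 0.375, 0.275, 0.16667…, 0.075, 0.025, 0
lx·mx by age: 0, 0.3255, 0.43875…, 0.32625, 0.319, 0.128333…, 0.05925, 0.0175, 0
R0 = Σ lx·mx = 1.614583… → 1.61

1.61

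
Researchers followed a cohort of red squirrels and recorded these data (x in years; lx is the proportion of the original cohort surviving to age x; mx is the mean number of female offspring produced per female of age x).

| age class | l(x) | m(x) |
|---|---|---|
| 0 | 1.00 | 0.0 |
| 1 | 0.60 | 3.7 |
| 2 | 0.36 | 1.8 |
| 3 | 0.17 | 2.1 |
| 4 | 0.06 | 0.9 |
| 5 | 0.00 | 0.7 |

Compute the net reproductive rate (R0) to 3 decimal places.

lx·mx by age: 0, 2.22, 0.648, 0.357, 0.054, 0
R0 = Σ lx·mx = 3.279 → 3.279

3.279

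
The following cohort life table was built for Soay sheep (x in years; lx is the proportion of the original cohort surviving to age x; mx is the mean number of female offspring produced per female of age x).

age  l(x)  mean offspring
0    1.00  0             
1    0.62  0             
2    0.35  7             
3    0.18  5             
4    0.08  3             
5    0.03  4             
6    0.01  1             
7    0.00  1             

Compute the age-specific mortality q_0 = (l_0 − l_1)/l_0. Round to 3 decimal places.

0.380

q_0 = (l_0 − l_1) / l_0 = (1 − 0.62) / 1
     = 0.38 / 1 = 0.38 → 0.380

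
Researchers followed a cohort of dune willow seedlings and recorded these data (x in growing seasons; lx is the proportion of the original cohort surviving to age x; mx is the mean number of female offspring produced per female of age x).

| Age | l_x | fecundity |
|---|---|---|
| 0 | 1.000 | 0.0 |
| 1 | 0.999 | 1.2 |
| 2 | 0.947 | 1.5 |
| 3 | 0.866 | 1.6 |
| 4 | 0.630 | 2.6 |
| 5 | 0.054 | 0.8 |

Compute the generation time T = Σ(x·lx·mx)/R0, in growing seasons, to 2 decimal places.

lx·mx: 0, 1.1988, 1.4205, 1.3856, 1.638, 0.0432 → R0 = 5.6861
x·lx·mx: 0, 1.1988, 2.841, 4.1568, 6.552, 0.216 → Σ = 14.9646
T = 14.9646 / 5.6861 = 2.631786… → 2.63

2.63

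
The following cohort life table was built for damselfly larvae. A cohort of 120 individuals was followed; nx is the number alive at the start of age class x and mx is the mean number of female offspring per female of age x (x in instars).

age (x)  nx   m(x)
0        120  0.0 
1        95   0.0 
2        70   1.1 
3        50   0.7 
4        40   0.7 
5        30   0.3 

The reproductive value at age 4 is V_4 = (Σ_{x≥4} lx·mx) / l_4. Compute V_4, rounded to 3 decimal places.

lx = nx/n0 = nx/120: 1, 0.79167…, 0.58333…, 0.41667…, 0.33333…, 0.25
lx·mx for x ≥ 4: 0.233333…, 0.075 → sum = 0.308333…
V_4 = 0.308333… / l_4 = 0.308333… / 0.333333… = 0.925… → 0.925

0.925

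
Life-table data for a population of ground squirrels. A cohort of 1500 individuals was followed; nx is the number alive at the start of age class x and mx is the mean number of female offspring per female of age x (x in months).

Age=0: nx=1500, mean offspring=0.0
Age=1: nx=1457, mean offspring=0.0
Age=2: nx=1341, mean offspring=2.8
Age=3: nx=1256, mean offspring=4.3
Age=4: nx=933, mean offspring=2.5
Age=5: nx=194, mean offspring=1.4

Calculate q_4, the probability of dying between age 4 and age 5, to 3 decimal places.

lx = nx/n0 = nx/1500: 1, 0.97133…, 0.894, 0.83733…, 0.622, 0.12933…
q_4 = (l_4 − l_5) / l_4 = (0.622 − 0.129333…) / 0.622
     = 0.492667… / 0.622 = 0.792069… → 0.792

0.792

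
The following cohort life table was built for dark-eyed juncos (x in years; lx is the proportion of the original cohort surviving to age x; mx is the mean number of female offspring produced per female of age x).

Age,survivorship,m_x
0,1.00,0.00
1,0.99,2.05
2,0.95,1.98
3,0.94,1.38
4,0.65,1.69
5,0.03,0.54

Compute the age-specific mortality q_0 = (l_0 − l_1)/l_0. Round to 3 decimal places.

q_0 = (l_0 − l_1) / l_0 = (1 − 0.99) / 1
     = 0.01 / 1 = 0.01 → 0.010

0.010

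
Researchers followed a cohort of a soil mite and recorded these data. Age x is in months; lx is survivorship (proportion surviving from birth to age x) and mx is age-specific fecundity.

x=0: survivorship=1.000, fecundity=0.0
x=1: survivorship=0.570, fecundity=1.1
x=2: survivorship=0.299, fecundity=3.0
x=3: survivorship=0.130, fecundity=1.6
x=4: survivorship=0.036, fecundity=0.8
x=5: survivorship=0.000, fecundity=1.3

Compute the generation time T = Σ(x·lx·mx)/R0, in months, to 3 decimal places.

1.795

lx·mx: 0, 0.627, 0.897, 0.208, 0.0288, 0 → R0 = 1.7608
x·lx·mx: 0, 0.627, 1.794, 0.624, 0.1152, 0 → Σ = 3.1602
T = 3.1602 / 1.7608 = 1.794752… → 1.795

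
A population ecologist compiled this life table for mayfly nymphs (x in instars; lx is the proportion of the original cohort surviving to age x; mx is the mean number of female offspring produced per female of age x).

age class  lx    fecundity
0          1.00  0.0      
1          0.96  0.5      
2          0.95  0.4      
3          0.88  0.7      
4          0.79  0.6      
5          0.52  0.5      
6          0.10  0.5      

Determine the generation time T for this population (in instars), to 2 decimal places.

2.91

lx·mx: 0, 0.48, 0.38, 0.616, 0.474, 0.26, 0.05 → R0 = 2.26
x·lx·mx: 0, 0.48, 0.76, 1.848, 1.896, 1.3, 0.3 → Σ = 6.584
T = 6.584 / 2.26 = 2.913274… → 2.91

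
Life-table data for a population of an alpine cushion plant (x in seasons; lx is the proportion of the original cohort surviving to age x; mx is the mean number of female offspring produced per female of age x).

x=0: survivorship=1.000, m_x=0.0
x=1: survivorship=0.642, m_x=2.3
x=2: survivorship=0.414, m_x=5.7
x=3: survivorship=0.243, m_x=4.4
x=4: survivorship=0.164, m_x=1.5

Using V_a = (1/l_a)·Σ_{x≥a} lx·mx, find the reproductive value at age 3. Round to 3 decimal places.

5.412

lx·mx for x ≥ 3: 1.0692, 0.246 → sum = 1.3152
V_3 = 1.3152 / l_3 = 1.3152 / 0.243 = 5.412346… → 5.412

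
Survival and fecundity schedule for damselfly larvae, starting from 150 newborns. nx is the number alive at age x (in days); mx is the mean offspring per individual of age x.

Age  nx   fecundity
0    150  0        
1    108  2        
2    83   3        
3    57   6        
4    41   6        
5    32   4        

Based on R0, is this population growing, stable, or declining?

growing

lx = nx/n0 = nx/150: 1, 0.72, 0.55333…, 0.38, 0.27333…, 0.21333…
R0 = Σ lx·mx = 0 + 1.44 + 1.66… + 2.28 + 1.64… + 0.853333… = 7.873333…
R0 > 1, so the population is growing.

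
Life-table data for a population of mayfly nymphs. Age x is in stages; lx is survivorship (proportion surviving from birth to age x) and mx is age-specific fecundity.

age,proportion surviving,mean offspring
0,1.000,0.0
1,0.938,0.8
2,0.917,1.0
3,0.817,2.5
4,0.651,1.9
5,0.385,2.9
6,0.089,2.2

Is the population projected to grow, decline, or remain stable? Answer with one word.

growing

R0 = Σ lx·mx = 0 + 0.7504 + 0.917 + 2.0425 + 1.2369 + 1.1165 + 0.1958 = 6.2591
R0 > 1, so the population is growing.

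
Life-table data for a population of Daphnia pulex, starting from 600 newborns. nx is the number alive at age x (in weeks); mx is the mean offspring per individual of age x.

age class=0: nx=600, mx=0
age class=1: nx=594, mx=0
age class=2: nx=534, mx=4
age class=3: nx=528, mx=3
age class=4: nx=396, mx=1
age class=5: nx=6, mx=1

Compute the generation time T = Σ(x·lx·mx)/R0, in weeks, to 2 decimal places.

lx = nx/n0 = nx/600: 1, 0.99, 0.89, 0.88, 0.66, 0.01
lx·mx: 0, 0, 3.56, 2.64, 0.66, 0.01 → R0 = 6.87
x·lx·mx: 0, 0, 7.12, 7.92, 2.64, 0.05 → Σ = 17.73
T = 17.73 / 6.87 = 2.580786… → 2.58

2.58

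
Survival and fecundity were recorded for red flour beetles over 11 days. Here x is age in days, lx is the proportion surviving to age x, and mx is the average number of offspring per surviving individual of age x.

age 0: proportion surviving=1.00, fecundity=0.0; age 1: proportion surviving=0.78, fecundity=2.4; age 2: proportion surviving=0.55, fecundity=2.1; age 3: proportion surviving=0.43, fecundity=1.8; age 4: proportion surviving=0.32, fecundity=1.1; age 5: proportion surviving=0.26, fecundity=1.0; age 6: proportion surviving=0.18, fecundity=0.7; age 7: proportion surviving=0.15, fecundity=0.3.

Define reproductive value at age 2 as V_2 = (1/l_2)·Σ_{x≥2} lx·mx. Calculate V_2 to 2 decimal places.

4.93

lx·mx for x ≥ 2: 1.155, 0.774, 0.352, 0.26, 0.126, 0.045 → sum = 2.712
V_2 = 2.712 / l_2 = 2.712 / 0.55 = 4.930909… → 4.93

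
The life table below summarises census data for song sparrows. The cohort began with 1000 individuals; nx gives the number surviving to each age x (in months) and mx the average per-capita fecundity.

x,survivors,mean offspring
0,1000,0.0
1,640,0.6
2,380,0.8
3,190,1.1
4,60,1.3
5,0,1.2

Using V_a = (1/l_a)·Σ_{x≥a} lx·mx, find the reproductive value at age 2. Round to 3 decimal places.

1.555

lx = nx/n0 = nx/1000: 1, 0.64, 0.38, 0.19, 0.06, 0
lx·mx for x ≥ 2: 0.304, 0.209, 0.078, 0 → sum = 0.591
V_2 = 0.591 / l_2 = 0.591 / 0.38 = 1.555263… → 1.555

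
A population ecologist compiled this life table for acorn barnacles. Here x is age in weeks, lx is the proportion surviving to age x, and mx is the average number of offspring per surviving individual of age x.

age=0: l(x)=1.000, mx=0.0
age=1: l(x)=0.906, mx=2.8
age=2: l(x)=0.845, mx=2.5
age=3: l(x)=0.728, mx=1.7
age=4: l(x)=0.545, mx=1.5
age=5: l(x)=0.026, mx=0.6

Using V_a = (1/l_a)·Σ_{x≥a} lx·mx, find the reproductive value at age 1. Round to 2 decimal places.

lx·mx for x ≥ 1: 2.5368, 2.1125, 1.2376, 0.8175, 0.0156 → sum = 6.72
V_1 = 6.72 / l_1 = 6.72 / 0.906 = 7.417219… → 7.42

7.42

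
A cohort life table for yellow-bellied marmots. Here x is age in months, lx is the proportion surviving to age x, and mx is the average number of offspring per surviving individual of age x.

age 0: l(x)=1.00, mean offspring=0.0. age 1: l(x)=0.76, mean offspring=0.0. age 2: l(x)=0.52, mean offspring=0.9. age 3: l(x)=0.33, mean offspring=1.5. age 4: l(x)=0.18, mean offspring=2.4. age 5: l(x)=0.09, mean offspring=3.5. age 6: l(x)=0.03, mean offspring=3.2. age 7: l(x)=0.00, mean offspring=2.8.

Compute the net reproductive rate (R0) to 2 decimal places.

lx·mx by age: 0, 0, 0.468, 0.495, 0.432, 0.315, 0.096, 0
R0 = Σ lx·mx = 1.806 → 1.81

1.81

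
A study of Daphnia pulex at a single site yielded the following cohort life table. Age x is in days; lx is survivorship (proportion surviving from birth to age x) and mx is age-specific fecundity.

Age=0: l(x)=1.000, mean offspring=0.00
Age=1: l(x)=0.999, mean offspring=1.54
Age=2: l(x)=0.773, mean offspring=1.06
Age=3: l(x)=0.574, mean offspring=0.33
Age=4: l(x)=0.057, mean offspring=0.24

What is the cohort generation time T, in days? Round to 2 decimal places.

lx·mx: 0, 1.53846, 0.81938, 0.18942, 0.01368 → R0 = 2.56094
x·lx·mx: 0, 1.53846, 1.63876, 0.56826, 0.05472 → Σ = 3.8002
T = 3.8002 / 2.56094 = 1.483908… → 1.48

1.48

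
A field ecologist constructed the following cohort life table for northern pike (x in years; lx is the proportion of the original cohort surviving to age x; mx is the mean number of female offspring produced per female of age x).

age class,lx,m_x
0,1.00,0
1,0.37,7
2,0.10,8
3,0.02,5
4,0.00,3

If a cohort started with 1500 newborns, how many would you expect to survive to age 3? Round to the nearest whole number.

Expected survivors = N0 · l_3 = 1500 × 0.02 = 30 → 30

30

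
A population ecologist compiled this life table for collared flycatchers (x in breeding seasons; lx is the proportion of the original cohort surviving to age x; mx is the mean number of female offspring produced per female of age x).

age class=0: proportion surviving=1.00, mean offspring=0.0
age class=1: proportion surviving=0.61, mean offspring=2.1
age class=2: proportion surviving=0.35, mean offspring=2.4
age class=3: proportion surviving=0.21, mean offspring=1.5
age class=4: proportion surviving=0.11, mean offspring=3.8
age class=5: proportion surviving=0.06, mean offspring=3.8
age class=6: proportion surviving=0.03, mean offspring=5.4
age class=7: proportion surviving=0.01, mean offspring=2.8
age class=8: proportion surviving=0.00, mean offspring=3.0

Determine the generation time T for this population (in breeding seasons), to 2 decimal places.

lx·mx: 0, 1.281, 0.84, 0.315, 0.418, 0.228, 0.162, 0.028, 0 → R0 = 3.272
x·lx·mx: 0, 1.281, 1.68, 0.945, 1.672, 1.14, 0.972, 0.196, 0 → Σ = 7.886
T = 7.886 / 3.272 = 2.410147… → 2.41

2.41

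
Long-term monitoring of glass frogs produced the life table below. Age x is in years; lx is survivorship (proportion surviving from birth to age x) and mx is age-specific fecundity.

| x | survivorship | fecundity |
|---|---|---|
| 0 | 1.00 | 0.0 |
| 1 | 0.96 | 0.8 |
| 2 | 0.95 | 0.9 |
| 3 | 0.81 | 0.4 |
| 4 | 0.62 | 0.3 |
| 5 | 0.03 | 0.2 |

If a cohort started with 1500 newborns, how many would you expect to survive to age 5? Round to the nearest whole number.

Expected survivors = N0 · l_5 = 1500 × 0.03 = 45 → 45

45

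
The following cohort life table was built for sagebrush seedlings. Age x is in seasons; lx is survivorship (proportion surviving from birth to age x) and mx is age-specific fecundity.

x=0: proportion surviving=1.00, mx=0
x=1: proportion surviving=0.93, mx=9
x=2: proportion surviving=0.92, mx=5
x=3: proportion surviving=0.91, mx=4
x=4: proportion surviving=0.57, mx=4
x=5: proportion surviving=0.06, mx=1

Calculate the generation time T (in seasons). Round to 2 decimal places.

lx·mx: 0, 8.37, 4.6, 3.64, 2.28, 0.06 → R0 = 18.95
x·lx·mx: 0, 8.37, 9.2, 10.92, 9.12, 0.3 → Σ = 37.91
T = 37.91 / 18.95 = 2.000528… → 2.00

2.00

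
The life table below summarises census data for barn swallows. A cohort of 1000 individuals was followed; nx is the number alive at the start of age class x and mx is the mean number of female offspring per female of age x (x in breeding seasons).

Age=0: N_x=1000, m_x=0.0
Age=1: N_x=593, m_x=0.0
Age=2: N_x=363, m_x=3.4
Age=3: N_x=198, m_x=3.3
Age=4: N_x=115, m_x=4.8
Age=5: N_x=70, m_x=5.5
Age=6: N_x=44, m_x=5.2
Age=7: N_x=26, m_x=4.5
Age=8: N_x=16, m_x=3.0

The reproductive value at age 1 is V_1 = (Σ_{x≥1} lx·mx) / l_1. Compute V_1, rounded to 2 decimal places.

5.43

lx = nx/n0 = nx/1000: 1, 0.593, 0.363, 0.198, 0.115, 0.07, 0.044, 0.026, 0.016
lx·mx for x ≥ 1: 0, 1.2342, 0.6534, 0.552, 0.385, 0.2288, 0.117, 0.048 → sum = 3.2184
V_1 = 3.2184 / l_1 = 3.2184 / 0.593 = 5.427319… → 5.43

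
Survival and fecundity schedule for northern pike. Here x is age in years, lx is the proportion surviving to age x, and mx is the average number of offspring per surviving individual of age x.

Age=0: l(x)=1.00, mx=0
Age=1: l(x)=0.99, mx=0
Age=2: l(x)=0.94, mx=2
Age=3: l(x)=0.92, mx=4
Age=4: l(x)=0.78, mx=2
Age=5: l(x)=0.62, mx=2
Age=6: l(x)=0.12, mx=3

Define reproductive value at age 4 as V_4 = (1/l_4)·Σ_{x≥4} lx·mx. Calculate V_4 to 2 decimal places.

4.05

lx·mx for x ≥ 4: 1.56, 1.24, 0.36 → sum = 3.16
V_4 = 3.16 / l_4 = 3.16 / 0.78 = 4.051282… → 4.05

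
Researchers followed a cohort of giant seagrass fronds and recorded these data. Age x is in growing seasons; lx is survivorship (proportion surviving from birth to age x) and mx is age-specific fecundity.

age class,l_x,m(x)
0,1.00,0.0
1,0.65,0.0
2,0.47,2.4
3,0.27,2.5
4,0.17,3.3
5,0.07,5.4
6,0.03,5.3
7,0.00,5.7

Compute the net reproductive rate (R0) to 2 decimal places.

lx·mx by age: 0, 0, 1.128, 0.675, 0.561, 0.378, 0.159, 0
R0 = Σ lx·mx = 2.901 → 2.90

2.90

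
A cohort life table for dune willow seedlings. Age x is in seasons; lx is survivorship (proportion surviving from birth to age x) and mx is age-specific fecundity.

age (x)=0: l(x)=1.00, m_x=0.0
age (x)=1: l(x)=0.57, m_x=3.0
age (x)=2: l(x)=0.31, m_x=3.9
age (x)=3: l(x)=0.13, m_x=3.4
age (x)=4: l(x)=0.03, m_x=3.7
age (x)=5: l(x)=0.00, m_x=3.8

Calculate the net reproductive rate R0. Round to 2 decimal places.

lx·mx by age: 0, 1.71, 1.209, 0.442, 0.111, 0
R0 = Σ lx·mx = 3.472 → 3.47

3.47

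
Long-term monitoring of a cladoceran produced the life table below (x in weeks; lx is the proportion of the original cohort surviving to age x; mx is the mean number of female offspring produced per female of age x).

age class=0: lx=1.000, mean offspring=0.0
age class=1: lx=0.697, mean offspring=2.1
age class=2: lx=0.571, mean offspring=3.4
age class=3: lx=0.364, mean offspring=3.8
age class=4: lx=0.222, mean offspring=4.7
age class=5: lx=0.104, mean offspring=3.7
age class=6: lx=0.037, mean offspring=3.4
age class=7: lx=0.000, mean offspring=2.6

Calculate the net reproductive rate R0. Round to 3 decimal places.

lx·mx by age: 0, 1.4637, 1.9414, 1.3832, 1.0434, 0.3848, 0.1258, 0
R0 = Σ lx·mx = 6.3423 → 6.342

6.342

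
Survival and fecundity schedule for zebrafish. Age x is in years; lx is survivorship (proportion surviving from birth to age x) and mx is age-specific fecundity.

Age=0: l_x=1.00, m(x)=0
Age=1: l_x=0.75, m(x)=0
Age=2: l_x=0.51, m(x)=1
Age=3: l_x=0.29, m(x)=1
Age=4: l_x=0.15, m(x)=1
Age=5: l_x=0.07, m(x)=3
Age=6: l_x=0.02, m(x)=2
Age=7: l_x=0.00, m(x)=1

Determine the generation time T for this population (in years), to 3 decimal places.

3.150

lx·mx: 0, 0, 0.51, 0.29, 0.15, 0.21, 0.04, 0 → R0 = 1.2
x·lx·mx: 0, 0, 1.02, 0.87, 0.6, 1.05, 0.24, 0 → Σ = 3.78
T = 3.78 / 1.2 = 3.15 → 3.150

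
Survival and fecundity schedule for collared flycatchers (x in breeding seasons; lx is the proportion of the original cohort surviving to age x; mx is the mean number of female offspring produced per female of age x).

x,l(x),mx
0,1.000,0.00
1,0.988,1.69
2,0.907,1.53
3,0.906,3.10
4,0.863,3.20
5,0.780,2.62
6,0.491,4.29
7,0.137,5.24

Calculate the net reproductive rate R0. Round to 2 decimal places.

13.50

lx·mx by age: 0, 1.66972, 1.38771, 2.8086, 2.7616, 2.0436, 2.10639, 0.71788
R0 = Σ lx·mx = 13.4955 → 13.50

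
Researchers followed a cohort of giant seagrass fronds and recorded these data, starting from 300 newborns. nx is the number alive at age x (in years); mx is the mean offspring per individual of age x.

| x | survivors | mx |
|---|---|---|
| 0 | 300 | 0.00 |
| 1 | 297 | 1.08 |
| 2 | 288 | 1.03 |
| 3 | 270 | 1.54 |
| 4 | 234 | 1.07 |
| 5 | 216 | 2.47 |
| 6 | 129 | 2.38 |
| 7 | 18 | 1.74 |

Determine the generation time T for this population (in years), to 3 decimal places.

3.661

lx = nx/n0 = nx/300: 1, 0.99, 0.96, 0.9, 0.78, 0.72, 0.43, 0.06
lx·mx: 0, 1.0692, 0.9888, 1.386, 0.8346, 1.7784, 1.0234, 0.1044 → R0 = 7.1848
x·lx·mx: 0, 1.0692, 1.9776, 4.158, 3.3384, 8.892, 6.1404, 0.7308 → Σ = 26.3064
T = 26.3064 / 7.1848 = 3.661396… → 3.661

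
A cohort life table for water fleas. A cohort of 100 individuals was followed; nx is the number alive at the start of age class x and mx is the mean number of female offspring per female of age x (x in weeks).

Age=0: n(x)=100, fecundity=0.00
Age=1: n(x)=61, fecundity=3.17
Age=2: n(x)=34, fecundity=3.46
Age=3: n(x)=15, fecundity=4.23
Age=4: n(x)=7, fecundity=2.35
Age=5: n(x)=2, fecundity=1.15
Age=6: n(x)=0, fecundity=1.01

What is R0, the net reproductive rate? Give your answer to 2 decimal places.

3.93

lx = nx/n0 = nx/100: 1, 0.61, 0.34, 0.15, 0.07, 0.02, 0
lx·mx by age: 0, 1.9337, 1.1764, 0.6345, 0.1645, 0.023, 0
R0 = Σ lx·mx = 3.9321 → 3.93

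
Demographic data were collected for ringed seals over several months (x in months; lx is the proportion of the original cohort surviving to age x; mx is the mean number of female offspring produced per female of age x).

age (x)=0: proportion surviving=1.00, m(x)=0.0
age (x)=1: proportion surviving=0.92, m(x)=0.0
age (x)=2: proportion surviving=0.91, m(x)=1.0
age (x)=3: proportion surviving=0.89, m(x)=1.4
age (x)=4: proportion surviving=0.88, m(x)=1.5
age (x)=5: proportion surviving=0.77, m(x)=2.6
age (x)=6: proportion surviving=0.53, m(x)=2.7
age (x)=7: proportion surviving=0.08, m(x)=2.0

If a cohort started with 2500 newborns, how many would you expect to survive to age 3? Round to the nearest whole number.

2225

Expected survivors = N0 · l_3 = 2500 × 0.89 = 2225 → 2225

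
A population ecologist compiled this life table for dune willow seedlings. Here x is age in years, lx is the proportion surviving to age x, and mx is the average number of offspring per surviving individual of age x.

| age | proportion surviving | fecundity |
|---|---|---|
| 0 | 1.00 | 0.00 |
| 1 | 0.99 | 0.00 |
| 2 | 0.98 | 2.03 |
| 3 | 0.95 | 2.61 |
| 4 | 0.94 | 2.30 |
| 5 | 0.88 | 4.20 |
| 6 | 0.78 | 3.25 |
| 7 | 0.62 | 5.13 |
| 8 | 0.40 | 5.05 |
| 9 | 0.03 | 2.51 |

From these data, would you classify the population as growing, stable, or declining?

R0 = Σ lx·mx = 0 + 0 + 1.9894 + 2.4795 + 2.162 + 3.696 + 2.535 + 3.1806 + 2.02 + 0.0753 = 18.1378
R0 > 1, so the population is growing.

growing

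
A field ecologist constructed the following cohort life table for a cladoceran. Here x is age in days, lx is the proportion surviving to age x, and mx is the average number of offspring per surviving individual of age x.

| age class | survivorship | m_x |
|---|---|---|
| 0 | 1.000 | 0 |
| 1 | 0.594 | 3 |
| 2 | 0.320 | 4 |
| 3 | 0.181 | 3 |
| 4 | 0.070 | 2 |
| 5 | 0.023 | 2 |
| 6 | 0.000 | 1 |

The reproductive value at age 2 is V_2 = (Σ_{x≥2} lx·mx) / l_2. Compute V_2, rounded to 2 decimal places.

lx·mx for x ≥ 2: 1.28, 0.543, 0.14, 0.046, 0 → sum = 2.009
V_2 = 2.009 / l_2 = 2.009 / 0.32 = 6.278125 → 6.28

6.28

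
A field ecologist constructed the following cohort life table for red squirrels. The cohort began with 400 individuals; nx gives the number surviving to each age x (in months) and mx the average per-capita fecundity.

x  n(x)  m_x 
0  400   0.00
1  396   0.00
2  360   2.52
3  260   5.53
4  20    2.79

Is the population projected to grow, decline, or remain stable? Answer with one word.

lx = nx/n0 = nx/400: 1, 0.99, 0.9, 0.65, 0.05
R0 = Σ lx·mx = 0 + 0 + 2.268 + 3.5945 + 0.1395 = 6.002
R0 > 1, so the population is growing.

growing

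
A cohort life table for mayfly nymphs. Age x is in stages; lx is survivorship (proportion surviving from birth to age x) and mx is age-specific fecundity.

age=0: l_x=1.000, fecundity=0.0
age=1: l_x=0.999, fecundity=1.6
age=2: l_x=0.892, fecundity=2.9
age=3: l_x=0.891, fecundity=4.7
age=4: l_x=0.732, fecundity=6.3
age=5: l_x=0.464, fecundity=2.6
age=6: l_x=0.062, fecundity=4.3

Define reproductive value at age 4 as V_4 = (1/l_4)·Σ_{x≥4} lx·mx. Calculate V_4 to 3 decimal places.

8.312

lx·mx for x ≥ 4: 4.6116, 1.2064, 0.2666 → sum = 6.0846
V_4 = 6.0846 / l_4 = 6.0846 / 0.732 = 8.312295… → 8.312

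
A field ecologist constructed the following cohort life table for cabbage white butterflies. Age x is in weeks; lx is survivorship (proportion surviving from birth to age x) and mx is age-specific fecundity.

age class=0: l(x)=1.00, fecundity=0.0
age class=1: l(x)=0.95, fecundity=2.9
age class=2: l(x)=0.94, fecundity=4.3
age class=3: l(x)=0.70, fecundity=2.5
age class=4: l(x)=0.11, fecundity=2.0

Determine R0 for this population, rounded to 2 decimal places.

8.77

lx·mx by age: 0, 2.755, 4.042, 1.75, 0.22
R0 = Σ lx·mx = 8.767 → 8.77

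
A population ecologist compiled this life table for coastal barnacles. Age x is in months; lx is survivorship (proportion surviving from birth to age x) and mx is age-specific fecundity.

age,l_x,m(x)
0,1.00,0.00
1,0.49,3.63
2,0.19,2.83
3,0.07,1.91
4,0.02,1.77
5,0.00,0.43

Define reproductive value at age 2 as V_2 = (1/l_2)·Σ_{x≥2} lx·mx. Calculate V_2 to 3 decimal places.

lx·mx for x ≥ 2: 0.5377, 0.1337, 0.0354, 0 → sum = 0.7068
V_2 = 0.7068 / l_2 = 0.7068 / 0.19 = 3.72 → 3.720

3.720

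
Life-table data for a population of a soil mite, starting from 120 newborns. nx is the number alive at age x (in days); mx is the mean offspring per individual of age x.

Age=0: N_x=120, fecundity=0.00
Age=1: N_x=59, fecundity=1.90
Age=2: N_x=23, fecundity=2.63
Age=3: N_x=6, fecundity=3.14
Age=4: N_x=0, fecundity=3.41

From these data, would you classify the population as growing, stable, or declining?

growing

lx = nx/n0 = nx/120: 1, 0.49167…, 0.19167…, 0.05, 0
R0 = Σ lx·mx = 0 + 0.934167… + 0.504083… + 0.157 + 0 = 1.59525…
R0 > 1, so the population is growing.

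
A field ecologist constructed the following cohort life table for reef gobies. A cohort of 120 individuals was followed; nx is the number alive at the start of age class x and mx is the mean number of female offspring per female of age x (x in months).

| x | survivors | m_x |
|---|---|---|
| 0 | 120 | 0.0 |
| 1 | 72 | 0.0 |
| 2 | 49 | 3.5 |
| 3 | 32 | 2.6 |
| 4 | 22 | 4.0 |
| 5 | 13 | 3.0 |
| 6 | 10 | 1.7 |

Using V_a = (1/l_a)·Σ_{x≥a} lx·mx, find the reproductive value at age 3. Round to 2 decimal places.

lx = nx/n0 = nx/120: 1, 0.6, 0.40833…, 0.26667…, 0.18333…, 0.10833…, 0.08333…
lx·mx for x ≥ 3: 0.693333…, 0.733333…, 0.325…, 0.141667… → sum = 1.893333…
V_3 = 1.893333… / l_3 = 1.893333… / 0.266667… = 7.1… → 7.10

7.10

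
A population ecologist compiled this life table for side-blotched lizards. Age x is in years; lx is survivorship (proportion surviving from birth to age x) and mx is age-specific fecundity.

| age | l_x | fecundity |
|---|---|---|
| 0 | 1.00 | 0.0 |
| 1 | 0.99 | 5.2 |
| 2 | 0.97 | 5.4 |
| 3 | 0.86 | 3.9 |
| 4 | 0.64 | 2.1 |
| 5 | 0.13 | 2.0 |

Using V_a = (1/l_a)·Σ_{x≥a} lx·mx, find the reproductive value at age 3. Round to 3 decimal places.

5.765

lx·mx for x ≥ 3: 3.354, 1.344, 0.26 → sum = 4.958
V_3 = 4.958 / l_3 = 4.958 / 0.86 = 5.765116… → 5.765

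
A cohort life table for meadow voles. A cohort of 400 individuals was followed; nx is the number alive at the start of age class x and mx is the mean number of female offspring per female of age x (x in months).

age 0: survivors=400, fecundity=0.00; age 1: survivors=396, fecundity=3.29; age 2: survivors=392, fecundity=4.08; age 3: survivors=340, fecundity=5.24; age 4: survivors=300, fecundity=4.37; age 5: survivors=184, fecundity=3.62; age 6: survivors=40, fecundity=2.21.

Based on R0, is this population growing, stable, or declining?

growing

lx = nx/n0 = nx/400: 1, 0.99, 0.98, 0.85, 0.75, 0.46, 0.1
R0 = Σ lx·mx = 0 + 3.2571 + 3.9984 + 4.454 + 3.2775 + 1.6652 + 0.221 = 16.8732
R0 > 1, so the population is growing.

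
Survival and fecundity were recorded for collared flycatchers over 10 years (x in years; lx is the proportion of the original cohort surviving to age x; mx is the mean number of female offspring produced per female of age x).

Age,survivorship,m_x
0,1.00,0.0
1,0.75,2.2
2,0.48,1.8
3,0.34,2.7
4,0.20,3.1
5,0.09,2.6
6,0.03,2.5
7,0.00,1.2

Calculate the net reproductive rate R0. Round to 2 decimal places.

4.36

lx·mx by age: 0, 1.65, 0.864, 0.918, 0.62, 0.234, 0.075, 0
R0 = Σ lx·mx = 4.361 → 4.36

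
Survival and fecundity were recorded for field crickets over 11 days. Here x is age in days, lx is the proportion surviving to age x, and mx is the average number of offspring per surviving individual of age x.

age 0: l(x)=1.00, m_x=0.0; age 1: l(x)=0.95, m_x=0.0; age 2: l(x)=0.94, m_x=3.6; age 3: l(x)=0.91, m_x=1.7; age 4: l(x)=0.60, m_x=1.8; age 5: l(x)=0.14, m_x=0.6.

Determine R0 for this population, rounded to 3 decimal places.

lx·mx by age: 0, 0, 3.384, 1.547, 1.08, 0.084
R0 = Σ lx·mx = 6.095 → 6.095

6.095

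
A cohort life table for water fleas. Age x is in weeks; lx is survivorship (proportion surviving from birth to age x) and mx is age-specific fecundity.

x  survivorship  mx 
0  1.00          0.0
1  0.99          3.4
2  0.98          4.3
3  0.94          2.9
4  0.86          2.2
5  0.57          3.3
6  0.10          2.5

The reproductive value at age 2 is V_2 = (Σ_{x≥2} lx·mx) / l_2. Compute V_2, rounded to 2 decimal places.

11.19

lx·mx for x ≥ 2: 4.214, 2.726, 1.892, 1.881, 0.25 → sum = 10.963
V_2 = 10.963 / l_2 = 10.963 / 0.98 = 11.186735… → 11.19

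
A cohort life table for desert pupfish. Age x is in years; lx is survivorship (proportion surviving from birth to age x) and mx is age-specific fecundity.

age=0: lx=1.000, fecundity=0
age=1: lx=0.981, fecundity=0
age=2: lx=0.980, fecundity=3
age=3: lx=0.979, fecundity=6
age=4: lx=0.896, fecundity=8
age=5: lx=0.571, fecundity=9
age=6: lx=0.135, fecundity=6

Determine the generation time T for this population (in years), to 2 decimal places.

3.77

lx·mx: 0, 0, 2.94, 5.874, 7.168, 5.139, 0.81 → R0 = 21.931
x·lx·mx: 0, 0, 5.88, 17.622, 28.672, 25.695, 4.86 → Σ = 82.729
T = 82.729 / 21.931 = 3.77224… → 3.77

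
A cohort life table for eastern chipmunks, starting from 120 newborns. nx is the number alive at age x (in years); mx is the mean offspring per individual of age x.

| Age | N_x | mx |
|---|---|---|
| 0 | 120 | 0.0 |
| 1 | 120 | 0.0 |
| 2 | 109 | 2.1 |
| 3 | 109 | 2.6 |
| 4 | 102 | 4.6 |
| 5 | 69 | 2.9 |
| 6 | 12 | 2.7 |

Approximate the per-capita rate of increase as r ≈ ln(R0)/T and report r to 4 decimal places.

lx = nx/n0 = nx/120: 1, 1, 0.90833…, 0.90833…, 0.85, 0.575, 0.1
R0 = Σ lx·mx = 0 + 0 + 1.9075… + 2.36167… + 3.91 + 1.6675 + 0.27 = 10.116667…
Σ x·lx·mx = 36.4975…; T = 36.4975…/10.116667… = 3.60766…
r ≈ ln(R0)/T = ln(10.116667…)/3.60766… = 0.641464… → 0.6415

0.6415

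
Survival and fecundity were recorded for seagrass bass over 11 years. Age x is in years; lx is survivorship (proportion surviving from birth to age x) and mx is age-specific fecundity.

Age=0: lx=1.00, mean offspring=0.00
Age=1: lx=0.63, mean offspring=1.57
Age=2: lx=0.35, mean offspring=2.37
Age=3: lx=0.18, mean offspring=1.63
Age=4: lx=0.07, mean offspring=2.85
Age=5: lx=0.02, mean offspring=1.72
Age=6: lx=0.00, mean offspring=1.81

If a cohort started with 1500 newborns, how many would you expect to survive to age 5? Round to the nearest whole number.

Expected survivors = N0 · l_5 = 1500 × 0.02 = 30 → 30

30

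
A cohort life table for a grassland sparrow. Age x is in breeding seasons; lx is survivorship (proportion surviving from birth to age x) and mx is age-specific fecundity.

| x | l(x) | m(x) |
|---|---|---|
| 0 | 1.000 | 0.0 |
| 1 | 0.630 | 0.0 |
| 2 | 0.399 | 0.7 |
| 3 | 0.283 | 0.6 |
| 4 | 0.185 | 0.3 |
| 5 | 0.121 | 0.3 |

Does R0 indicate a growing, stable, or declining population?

R0 = Σ lx·mx = 0 + 0 + 0.2793 + 0.1698 + 0.0555 + 0.0363 = 0.5409
R0 < 1, so the population is declining.

declining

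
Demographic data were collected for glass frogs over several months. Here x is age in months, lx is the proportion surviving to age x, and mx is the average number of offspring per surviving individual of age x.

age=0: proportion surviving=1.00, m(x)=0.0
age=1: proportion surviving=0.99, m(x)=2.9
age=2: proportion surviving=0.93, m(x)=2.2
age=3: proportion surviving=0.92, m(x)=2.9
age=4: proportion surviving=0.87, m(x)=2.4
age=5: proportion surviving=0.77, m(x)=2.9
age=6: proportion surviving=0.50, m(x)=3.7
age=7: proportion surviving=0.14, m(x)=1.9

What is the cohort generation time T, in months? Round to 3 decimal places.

lx·mx: 0, 2.871, 2.046, 2.668, 2.088, 2.233, 1.85, 0.266 → R0 = 14.022
x·lx·mx: 0, 2.871, 4.092, 8.004, 8.352, 11.165, 11.1, 1.862 → Σ = 47.446
T = 47.446 / 14.022 = 3.383683… → 3.384

3.384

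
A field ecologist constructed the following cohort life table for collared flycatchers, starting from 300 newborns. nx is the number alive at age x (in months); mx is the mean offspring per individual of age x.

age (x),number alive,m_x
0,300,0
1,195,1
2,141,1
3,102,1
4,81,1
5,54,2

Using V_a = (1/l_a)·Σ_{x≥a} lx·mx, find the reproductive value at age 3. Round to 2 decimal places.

lx = nx/n0 = nx/300: 1, 0.65, 0.47, 0.34, 0.27, 0.18
lx·mx for x ≥ 3: 0.34, 0.27, 0.36 → sum = 0.97
V_3 = 0.97 / l_3 = 0.97 / 0.34 = 2.852941… → 2.85

2.85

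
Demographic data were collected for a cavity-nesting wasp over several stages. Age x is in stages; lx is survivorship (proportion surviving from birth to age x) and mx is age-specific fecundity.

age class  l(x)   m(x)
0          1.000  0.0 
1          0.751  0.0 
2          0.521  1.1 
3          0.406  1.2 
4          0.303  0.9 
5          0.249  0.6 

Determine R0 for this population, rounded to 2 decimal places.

lx·mx by age: 0, 0, 0.5731, 0.4872, 0.2727, 0.1494
R0 = Σ lx·mx = 1.4824 → 1.48

1.48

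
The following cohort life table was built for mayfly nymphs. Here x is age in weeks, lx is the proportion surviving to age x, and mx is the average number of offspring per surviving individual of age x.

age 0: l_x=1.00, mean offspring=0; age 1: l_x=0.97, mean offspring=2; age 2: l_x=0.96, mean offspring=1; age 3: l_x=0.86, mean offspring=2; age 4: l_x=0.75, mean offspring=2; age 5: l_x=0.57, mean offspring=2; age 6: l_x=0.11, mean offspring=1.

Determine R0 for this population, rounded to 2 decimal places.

lx·mx by age: 0, 1.94, 0.96, 1.72, 1.5, 1.14, 0.11
R0 = Σ lx·mx = 7.37 → 7.37

7.37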